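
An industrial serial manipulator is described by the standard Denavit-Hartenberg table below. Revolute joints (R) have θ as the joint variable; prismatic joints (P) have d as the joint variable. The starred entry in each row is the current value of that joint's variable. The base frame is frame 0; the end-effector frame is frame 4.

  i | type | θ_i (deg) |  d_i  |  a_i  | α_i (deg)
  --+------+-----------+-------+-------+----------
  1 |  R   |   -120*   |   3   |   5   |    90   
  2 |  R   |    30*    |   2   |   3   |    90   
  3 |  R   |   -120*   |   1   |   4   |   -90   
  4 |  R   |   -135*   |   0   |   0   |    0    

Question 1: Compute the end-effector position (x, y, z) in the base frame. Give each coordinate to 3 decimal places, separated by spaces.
after link 1: o_1 = (-2.5000, -4.3301, 3.0000)
after link 2: o_2 = (-5.5311, -5.5801, 4.5000)
after link 3: o_3 = (-1.9151, -6.2452, 2.6340)
after link 4: o_4 = (-1.9151, -6.2452, 2.6340)

-1.915 -6.245 2.634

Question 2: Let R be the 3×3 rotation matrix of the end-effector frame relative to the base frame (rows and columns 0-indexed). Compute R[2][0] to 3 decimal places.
-0.436

End-effector x-axis (col 0 of R) = (-0.8602,-0.2652,-0.4356)
R[2][0] = -0.4356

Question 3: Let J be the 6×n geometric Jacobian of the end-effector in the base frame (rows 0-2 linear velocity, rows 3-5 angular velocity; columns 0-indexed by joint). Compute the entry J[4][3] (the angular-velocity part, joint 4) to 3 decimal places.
-0.900

axis z_3 = (0.0580,-0.8995,0.4330); lever o_n−o_3 = (0.0000,0.0000,0.0000)
cross product → J_v[:, 3] = (-0.0000,0.0000,0.0000)
J_ω[:, 3] = z_3
entry J[4][3] = -0.8995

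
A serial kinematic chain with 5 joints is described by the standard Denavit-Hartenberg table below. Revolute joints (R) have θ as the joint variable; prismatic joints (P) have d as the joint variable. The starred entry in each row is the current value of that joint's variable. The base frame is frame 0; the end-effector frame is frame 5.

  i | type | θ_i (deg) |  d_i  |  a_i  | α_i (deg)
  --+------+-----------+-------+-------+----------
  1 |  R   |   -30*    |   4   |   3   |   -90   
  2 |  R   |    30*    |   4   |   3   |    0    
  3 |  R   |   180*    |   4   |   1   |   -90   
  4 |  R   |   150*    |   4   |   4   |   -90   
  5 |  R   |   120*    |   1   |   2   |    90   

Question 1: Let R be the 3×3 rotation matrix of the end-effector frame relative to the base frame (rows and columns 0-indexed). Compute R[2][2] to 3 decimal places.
End-effector z-axis (col 2 of R) = (0.1295,-0.5748,-0.8080)
R[2][2] = -0.8080

-0.808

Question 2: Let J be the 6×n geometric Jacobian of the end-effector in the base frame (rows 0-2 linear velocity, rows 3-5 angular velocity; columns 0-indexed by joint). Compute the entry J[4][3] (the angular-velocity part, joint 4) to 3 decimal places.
axis z_3 = (0.4330,-0.2500,0.8660); lever o_n−o_3 = (2.9886,-2.4575,0.4151)
cross product → J_v[:, 3] = (2.0245,2.4085,-0.3170)
J_ω[:, 3] = z_3
entry J[4][3] = -0.2500

-0.250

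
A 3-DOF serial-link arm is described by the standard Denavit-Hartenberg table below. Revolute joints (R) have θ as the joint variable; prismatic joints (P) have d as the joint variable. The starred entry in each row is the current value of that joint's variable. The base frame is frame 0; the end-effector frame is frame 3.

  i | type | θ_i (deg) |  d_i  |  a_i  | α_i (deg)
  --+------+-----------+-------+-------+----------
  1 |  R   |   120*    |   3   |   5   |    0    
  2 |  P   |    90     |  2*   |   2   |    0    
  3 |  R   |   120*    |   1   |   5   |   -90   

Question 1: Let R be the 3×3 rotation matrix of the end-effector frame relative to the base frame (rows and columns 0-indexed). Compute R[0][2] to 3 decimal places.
End-effector z-axis (col 2 of R) = (0.5000,0.8660,0.0000)
R[0][2] = 0.5000

0.500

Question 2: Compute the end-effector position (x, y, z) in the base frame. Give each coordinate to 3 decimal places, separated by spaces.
0.098 0.830 6.000

after link 1: o_1 = (-2.5000, 4.3301, 3.0000)
after link 2: o_2 = (-4.2321, 3.3301, 5.0000)
after link 3: o_3 = (0.0981, 0.8301, 6.0000)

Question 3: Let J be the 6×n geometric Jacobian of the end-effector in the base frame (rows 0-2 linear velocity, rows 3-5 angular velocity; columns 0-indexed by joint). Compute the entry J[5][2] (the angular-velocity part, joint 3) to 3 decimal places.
axis z_2 = (0.0000,0.0000,1.0000); lever o_n−o_2 = (4.3301,-2.5000,1.0000)
cross product → J_v[:, 2] = (2.5000,4.3301,-0.0000)
J_ω[:, 2] = z_2
entry J[5][2] = 1.0000

1.000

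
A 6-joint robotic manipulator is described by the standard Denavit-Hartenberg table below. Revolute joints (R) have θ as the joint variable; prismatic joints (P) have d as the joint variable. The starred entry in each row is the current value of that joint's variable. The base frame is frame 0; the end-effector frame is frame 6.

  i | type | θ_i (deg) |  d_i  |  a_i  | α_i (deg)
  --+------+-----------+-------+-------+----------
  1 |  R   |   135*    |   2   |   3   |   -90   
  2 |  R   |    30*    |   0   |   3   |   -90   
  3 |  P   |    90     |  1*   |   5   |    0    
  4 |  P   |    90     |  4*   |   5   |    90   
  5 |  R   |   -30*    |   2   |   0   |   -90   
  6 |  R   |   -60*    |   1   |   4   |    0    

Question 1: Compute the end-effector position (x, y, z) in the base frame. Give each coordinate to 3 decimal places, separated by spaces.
after link 1: o_1 = (-2.1213, 2.1213, 2.0000)
after link 2: o_2 = (-3.9584, 3.9584, 0.5000)
after link 3: o_3 = (-0.0694, 7.1404, -0.3660)
after link 4: o_4 = (4.4067, 2.6643, -1.3301)
after link 5: o_5 = (5.8209, 4.0786, -1.3301)
after link 6: o_6 = (9.5899, 5.2086, -0.0981)

9.590 5.209 -0.098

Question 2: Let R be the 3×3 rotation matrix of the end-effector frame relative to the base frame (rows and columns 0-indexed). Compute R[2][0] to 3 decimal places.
End-effector x-axis (col 0 of R) = (0.7891,0.4356,0.4330)
R[2][0] = 0.4330

0.433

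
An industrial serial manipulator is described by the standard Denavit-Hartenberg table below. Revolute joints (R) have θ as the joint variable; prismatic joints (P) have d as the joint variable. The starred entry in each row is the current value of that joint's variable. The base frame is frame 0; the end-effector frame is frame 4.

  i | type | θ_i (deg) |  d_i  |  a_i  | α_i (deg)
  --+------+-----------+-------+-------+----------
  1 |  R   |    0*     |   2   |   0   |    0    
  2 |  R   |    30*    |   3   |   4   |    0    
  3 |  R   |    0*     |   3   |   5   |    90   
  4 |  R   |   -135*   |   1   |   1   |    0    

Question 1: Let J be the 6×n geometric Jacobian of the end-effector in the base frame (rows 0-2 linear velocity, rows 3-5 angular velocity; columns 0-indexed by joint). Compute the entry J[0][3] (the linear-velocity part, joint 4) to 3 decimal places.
axis z_3 = (0.5000,-0.8660,0.0000); lever o_n−o_3 = (-0.1124,-1.2196,-0.7071)
cross product → J_v[:, 3] = (0.6124,0.3536,-0.7071)
J_ω[:, 3] = z_3
entry J[0][3] = 0.6124

0.612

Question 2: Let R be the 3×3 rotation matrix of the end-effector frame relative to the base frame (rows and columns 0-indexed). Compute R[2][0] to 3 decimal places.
End-effector x-axis (col 0 of R) = (-0.6124,-0.3536,-0.7071)
R[2][0] = -0.7071

-0.707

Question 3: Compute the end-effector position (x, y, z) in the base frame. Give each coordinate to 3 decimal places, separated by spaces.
7.682 3.280 7.293

after link 1: o_1 = (0.0000, 0.0000, 2.0000)
after link 2: o_2 = (3.4641, 2.0000, 5.0000)
after link 3: o_3 = (7.7942, 4.5000, 8.0000)
after link 4: o_4 = (7.6819, 3.2804, 7.2929)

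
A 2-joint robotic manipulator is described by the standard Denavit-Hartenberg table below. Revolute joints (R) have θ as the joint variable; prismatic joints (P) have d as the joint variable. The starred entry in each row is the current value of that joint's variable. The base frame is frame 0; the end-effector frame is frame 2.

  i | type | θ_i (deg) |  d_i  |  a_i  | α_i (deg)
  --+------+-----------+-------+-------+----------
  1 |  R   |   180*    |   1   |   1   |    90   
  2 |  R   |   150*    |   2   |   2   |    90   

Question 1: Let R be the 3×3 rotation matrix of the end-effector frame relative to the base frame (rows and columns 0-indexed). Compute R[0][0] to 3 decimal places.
End-effector x-axis (col 0 of R) = (0.8660,-0.0000,0.5000)
R[0][0] = 0.8660

0.866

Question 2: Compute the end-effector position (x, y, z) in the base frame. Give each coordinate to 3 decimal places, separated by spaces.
after link 1: o_1 = (-1.0000, 0.0000, 1.0000)
after link 2: o_2 = (0.7321, 2.0000, 2.0000)

0.732 2.000 2.000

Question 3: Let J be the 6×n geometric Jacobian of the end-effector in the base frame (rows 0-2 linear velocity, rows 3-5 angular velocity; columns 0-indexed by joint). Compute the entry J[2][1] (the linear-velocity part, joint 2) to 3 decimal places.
-1.732

axis z_1 = (0.0000,1.0000,0.0000); lever o_n−o_1 = (1.7321,2.0000,1.0000)
cross product → J_v[:, 1] = (1.0000,-0.0000,-1.7321)
J_ω[:, 1] = z_1
entry J[2][1] = -1.7321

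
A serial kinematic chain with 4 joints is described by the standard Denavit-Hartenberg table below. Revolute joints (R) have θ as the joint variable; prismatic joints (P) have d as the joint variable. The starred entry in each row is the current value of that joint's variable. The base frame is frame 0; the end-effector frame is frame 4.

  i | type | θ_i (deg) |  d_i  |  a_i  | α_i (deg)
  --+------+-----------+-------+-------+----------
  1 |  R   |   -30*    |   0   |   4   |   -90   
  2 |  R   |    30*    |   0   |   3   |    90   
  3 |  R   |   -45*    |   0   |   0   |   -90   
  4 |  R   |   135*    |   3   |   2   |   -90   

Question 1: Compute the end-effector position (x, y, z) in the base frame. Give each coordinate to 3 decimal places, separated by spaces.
7.503 -0.728 -3.285

after link 1: o_1 = (3.4641, -2.0000, 0.0000)
after link 2: o_2 = (5.7141, -3.2990, -1.5000)
after link 3: o_3 = (5.7141, -3.2990, -1.5000)
after link 4: o_4 = (7.5034, -0.7279, -3.2854)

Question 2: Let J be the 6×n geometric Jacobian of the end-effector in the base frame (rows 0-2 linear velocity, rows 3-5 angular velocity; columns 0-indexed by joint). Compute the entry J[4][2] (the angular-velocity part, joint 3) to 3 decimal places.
axis z_2 = (0.4330,-0.2500,0.8660); lever o_n−o_2 = (1.7893,2.5712,-1.7854)
cross product → J_v[:, 2] = (-1.7803,2.3227,1.5607)
J_ω[:, 2] = z_2
entry J[4][2] = -0.2500

-0.250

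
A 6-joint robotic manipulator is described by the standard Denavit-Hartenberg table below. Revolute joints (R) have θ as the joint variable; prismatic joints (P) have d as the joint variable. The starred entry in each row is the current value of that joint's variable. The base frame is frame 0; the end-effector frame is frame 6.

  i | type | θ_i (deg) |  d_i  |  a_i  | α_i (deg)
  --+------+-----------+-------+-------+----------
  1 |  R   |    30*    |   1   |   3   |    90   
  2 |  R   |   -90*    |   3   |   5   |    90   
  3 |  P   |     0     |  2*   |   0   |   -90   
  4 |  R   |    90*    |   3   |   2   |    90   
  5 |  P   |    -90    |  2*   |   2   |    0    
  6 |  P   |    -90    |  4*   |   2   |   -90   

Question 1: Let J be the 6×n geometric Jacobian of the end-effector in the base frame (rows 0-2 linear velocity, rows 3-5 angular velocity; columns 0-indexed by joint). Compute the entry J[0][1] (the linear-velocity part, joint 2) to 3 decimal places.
9.526

axis z_1 = (0.5000,-0.8660,0.0000); lever o_n−o_1 = (0.2679,-4.4641,-11.0000)
cross product → J_v[:, 1] = (9.5263,5.5000,-2.0000)
J_ω[:, 1] = z_1
entry J[0][1] = 9.5263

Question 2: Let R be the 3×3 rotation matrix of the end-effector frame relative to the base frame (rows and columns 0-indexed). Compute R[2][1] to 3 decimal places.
End-effector y-axis (col 1 of R) = (-0.0000,0.0000,1.0000)
R[2][1] = 1.0000

1.000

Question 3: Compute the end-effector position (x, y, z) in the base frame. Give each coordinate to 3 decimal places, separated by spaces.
after link 1: o_1 = (2.5981, 1.5000, 1.0000)
after link 2: o_2 = (4.0981, -1.0981, -4.0000)
after link 3: o_3 = (2.3660, -2.0981, -4.0000)
after link 4: o_4 = (5.5981, -3.6962, -4.0000)
after link 5: o_5 = (4.5981, -1.9641, -6.0000)
after link 6: o_6 = (2.8660, -2.9641, -10.0000)

2.866 -2.964 -10.000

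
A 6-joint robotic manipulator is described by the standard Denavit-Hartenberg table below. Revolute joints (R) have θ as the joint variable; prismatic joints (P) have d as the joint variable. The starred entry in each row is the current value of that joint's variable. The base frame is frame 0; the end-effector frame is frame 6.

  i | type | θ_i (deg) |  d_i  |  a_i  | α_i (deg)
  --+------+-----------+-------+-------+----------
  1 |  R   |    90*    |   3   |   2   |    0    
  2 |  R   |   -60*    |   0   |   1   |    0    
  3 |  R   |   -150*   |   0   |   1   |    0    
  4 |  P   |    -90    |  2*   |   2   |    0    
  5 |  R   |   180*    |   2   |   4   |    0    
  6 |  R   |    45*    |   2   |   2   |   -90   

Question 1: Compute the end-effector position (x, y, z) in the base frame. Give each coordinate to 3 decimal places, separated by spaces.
4.030 1.152 9.000

after link 1: o_1 = (0.0000, 2.0000, 3.0000)
after link 2: o_2 = (0.8660, 2.5000, 3.0000)
after link 3: o_3 = (0.3660, 1.6340, 3.0000)
after link 4: o_4 = (-1.3660, 2.6340, 5.0000)
after link 5: o_5 = (2.0981, 0.6340, 7.0000)
after link 6: o_6 = (4.0299, 1.1516, 9.0000)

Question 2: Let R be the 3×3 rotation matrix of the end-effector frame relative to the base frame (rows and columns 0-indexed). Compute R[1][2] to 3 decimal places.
0.966

End-effector z-axis (col 2 of R) = (-0.2588,0.9659,0.0000)
R[1][2] = 0.9659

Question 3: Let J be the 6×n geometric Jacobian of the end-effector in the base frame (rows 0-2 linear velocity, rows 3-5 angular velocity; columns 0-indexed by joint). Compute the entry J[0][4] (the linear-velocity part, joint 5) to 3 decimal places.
axis z_4 = (0.0000,0.0000,1.0000); lever o_n−o_4 = (5.3960,-1.4824,4.0000)
cross product → J_v[:, 4] = (1.4824,5.3960,-0.0000)
J_ω[:, 4] = z_4
entry J[0][4] = 1.4824

1.482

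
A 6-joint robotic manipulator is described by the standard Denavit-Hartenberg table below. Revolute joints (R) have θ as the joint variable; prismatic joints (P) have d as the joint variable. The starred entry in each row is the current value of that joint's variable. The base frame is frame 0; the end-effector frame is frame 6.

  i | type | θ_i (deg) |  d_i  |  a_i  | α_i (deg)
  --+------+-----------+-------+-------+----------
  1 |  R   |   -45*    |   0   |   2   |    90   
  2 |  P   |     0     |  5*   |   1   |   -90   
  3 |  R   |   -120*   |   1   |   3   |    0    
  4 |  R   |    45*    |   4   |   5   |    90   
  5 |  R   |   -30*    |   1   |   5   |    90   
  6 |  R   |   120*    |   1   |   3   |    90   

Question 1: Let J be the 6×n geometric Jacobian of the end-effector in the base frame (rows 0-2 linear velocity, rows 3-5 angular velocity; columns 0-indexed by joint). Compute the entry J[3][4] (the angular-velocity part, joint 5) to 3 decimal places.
-0.866

axis z_4 = (-0.8660,0.5000,0.0000); lever o_n−o_4 = (-4.3816,-0.3929,-2.6160)
cross product → J_v[:, 4] = (-1.3080,-2.2655,2.5311)
J_ω[:, 4] = z_4
entry J[3][4] = -0.8660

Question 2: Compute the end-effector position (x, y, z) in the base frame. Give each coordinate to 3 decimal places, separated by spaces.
-11.194 -11.156 2.384

after link 1: o_1 = (1.4142, -1.4142, 0.0000)
after link 2: o_2 = (-1.4142, -5.6569, 0.0000)
after link 3: o_3 = (-4.3120, -6.4333, 1.0000)
after link 4: o_4 = (-6.8120, -10.7634, 5.0000)
after link 5: o_5 = (-9.8431, -14.0134, 2.5000)
after link 6: o_6 = (-11.1936, -11.1564, 2.3840)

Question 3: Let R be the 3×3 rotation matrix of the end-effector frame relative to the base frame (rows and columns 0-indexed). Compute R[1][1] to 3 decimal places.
0.433

End-effector y-axis (col 1 of R) = (0.2500,0.4330,-0.8660)
R[1][1] = 0.4330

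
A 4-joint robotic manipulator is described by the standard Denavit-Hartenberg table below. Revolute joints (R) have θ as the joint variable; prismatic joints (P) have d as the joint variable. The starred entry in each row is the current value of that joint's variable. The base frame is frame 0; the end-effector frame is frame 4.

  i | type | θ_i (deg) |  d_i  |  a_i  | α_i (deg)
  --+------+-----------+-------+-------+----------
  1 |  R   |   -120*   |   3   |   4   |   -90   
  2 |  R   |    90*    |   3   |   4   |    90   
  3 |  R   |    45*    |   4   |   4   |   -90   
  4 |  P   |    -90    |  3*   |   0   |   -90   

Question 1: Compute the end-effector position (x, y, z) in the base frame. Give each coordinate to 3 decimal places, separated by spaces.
2.885 -10.903 -1.707

after link 1: o_1 = (-2.0000, -3.4641, 3.0000)
after link 2: o_2 = (0.5981, -4.9641, -1.0000)
after link 3: o_3 = (1.0476, -9.8424, -3.8284)
after link 4: o_4 = (2.8847, -10.9031, -1.7071)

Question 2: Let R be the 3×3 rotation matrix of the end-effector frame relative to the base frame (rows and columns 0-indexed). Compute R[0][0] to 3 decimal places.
-0.500

End-effector x-axis (col 0 of R) = (-0.5000,-0.8660,-0.0000)
R[0][0] = -0.5000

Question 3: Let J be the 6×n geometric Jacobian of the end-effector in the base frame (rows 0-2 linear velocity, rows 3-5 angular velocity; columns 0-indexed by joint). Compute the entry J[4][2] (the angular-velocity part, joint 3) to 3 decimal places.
axis z_2 = (-0.5000,-0.8660,0.0000); lever o_n−o_2 = (2.2866,-5.9390,-0.7071)
cross product → J_v[:, 2] = (0.6124,-0.3536,4.9497)
J_ω[:, 2] = z_2
entry J[4][2] = -0.8660

-0.866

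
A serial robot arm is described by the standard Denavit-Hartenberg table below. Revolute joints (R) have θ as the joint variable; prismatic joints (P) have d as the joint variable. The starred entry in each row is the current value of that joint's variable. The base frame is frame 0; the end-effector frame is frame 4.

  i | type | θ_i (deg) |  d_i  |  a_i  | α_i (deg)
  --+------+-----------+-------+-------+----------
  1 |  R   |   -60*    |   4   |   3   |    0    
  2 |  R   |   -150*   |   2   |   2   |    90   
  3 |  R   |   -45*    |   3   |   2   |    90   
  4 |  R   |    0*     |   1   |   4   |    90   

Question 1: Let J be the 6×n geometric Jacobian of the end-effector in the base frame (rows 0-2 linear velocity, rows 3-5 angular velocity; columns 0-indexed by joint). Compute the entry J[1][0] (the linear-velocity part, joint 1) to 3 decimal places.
-1.794

axis z_0 = ẑ; lever o_n−o_0 = (-1.7939,2.7678,1.0503)
cross product → J_v[:, 0] = (-2.7678,-1.7939,0.0000)
J_ω[:, 0] = z_0
entry J[1][0] = -1.7939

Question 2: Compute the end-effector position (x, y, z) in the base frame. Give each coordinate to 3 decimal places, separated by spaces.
-1.794 2.768 1.050

after link 1: o_1 = (1.5000, -2.5981, 4.0000)
after link 2: o_2 = (-0.2321, -1.5981, 6.0000)
after link 3: o_3 = (0.0432, 1.7071, 4.5858)
after link 4: o_4 = (-1.7939, 2.7678, 1.0503)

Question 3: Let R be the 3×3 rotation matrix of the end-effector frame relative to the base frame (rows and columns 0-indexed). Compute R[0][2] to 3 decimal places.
-0.500

End-effector z-axis (col 2 of R) = (-0.5000,-0.8660,-0.0000)
R[0][2] = -0.5000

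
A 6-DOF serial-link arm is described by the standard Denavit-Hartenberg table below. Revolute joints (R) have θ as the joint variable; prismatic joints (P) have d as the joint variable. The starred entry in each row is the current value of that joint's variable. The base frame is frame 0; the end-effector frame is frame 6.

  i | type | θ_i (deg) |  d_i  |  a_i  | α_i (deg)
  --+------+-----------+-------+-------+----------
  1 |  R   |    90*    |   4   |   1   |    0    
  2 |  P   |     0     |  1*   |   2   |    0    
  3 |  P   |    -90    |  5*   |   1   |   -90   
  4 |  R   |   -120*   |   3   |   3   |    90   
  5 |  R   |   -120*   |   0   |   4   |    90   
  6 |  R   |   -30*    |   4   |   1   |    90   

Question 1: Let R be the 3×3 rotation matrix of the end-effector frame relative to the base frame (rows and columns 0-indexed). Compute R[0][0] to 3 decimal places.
End-effector x-axis (col 0 of R) = (0.6495,-0.7500,-0.1250)
R[0][0] = 0.6495

0.650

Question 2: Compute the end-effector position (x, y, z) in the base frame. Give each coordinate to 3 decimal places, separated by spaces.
2.882 3.786 7.741

after link 1: o_1 = (0.0000, 1.0000, 4.0000)
after link 2: o_2 = (0.0000, 3.0000, 5.0000)
after link 3: o_3 = (1.0000, 3.0000, 10.0000)
after link 4: o_4 = (-0.5000, 6.0000, 12.5981)
after link 5: o_5 = (0.5000, 2.5359, 10.8660)
after link 6: o_6 = (2.8816, 3.7859, 7.7410)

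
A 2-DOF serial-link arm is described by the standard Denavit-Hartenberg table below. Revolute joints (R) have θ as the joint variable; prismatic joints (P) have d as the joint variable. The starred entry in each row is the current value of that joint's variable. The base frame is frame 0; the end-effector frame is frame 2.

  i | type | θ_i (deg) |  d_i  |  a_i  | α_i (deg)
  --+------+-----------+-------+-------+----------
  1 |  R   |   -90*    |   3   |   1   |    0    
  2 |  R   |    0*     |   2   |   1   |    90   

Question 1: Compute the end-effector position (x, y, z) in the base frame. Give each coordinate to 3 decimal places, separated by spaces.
0.000 -2.000 5.000

after link 1: o_1 = (0.0000, -1.0000, 3.0000)
after link 2: o_2 = (0.0000, -2.0000, 5.0000)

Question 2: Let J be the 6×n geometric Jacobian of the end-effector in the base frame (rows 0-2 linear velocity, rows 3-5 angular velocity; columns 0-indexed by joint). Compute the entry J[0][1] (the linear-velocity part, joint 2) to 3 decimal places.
1.000

axis z_1 = (0.0000,0.0000,1.0000); lever o_n−o_1 = (0.0000,-1.0000,2.0000)
cross product → J_v[:, 1] = (1.0000,0.0000,-0.0000)
J_ω[:, 1] = z_1
entry J[0][1] = 1.0000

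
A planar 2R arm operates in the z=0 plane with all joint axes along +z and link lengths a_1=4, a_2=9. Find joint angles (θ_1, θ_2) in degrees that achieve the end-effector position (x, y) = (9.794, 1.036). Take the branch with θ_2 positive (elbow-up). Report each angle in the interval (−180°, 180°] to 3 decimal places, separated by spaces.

-60.002 90.003

cos θ_2 = (96.9957−4²−9²)/(2·4·9) = -0.0001; θ_2 = 90.0034° (elbow-up)
β = atan2(1.0360,9.7940) = 6.0382°; ψ = atan2(9.0000,3.9995) = 66.0403°
θ_1 = β − ψ = -60.0021°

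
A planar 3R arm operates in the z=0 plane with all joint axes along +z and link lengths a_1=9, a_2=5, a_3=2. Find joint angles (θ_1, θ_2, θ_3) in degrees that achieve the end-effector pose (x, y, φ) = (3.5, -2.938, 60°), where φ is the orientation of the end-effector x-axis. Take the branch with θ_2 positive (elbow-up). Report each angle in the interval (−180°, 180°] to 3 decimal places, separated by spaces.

-90.002 149.998 0.004

wrist centre = target − a_3·(cos φ, sin φ) = (2.5000, -4.6701)
cos θ_2 = (28.0594−9²−5²)/(2·9·5) = -0.8660; θ_2 = 149.9979° (elbow-up)
β = atan2(-4.6701,2.5000) = -61.8387°; ψ = atan2(2.5002,4.6700) = 28.1633°
θ_1 = β − ψ = -90.0020°
θ_3 = φ − θ_1 − θ_2 = 0.0041° (wrapped to (-180°,180°])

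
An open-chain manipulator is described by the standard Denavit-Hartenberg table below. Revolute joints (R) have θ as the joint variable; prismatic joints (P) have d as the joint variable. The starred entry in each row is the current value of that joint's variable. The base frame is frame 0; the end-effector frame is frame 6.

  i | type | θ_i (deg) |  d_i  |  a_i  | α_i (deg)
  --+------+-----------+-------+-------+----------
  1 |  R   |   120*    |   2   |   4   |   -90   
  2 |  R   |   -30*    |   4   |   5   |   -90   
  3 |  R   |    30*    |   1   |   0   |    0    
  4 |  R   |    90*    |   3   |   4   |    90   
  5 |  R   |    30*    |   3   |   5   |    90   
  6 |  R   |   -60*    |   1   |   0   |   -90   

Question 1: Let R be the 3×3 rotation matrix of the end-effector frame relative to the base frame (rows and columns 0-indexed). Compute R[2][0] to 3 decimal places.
End-effector x-axis (col 0 of R) = (0.3058,-0.6456,-0.6998)
R[2][0] = -0.6998

-0.700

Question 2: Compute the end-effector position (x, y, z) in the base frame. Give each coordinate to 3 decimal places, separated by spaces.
-0.329 10.865 -1.288

after link 1: o_1 = (-2.0000, 3.4641, 2.0000)
after link 2: o_2 = (-7.6292, 5.2141, 4.5000)
after link 3: o_3 = (-7.8792, 5.6471, 3.6340)
after link 4: o_4 = (-4.7631, 7.1782, 0.0359)
after link 5: o_5 = (-1.0290, 11.2105, -1.9127)
after link 6: o_6 = (-0.3292, 10.8645, -1.2877)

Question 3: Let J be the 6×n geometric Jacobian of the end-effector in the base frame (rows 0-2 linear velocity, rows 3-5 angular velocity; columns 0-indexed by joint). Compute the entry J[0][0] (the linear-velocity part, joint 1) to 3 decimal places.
axis z_0 = ẑ; lever o_n−o_0 = (-0.3292,10.8645,-1.2877)
cross product → J_v[:, 0] = (-10.8645,-0.3292,0.0000)
J_ω[:, 0] = z_0
entry J[0][0] = -10.8645

-10.865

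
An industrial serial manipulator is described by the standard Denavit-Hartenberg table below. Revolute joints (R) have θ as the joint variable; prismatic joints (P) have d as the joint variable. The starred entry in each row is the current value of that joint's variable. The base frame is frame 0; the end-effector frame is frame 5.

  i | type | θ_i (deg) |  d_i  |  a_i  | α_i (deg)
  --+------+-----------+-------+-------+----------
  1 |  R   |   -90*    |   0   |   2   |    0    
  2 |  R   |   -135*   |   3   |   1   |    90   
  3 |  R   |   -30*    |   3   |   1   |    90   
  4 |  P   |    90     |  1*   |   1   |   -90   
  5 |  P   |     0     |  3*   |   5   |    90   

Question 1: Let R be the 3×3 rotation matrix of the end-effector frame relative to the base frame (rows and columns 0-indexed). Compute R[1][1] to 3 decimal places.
End-effector y-axis (col 1 of R) = (0.6124,-0.6124,0.5000)
R[1][1] = -0.6124

-0.612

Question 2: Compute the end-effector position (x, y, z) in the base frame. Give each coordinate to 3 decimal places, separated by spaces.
7.235 3.493 3.134

after link 1: o_1 = (0.0000, -2.0000, 0.0000)
after link 2: o_2 = (-0.7071, -1.2929, 3.0000)
after link 3: o_3 = (0.8018, 1.4408, 2.5000)
after link 4: o_4 = (1.8625, 1.7944, 1.6340)
after link 5: o_5 = (7.2352, 3.4928, 3.1340)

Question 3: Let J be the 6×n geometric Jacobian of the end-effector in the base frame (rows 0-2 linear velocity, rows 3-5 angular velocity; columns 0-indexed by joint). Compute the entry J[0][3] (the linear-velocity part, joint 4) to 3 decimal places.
prismatic axis z_3 = (0.3536,-0.3536,-0.8660)
J_v[:, 3] = z_3; J_ω[:, 3] = (0,0,0)
entry J[0][3] = 0.3536

0.354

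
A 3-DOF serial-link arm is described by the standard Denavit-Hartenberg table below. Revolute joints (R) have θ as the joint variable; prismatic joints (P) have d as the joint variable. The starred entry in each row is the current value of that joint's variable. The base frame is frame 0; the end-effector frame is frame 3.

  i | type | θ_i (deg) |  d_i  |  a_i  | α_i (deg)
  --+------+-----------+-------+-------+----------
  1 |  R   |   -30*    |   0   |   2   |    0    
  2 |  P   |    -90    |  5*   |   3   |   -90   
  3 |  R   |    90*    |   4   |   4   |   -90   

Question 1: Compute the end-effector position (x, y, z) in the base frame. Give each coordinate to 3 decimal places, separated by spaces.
3.696 -5.598 1.000

after link 1: o_1 = (1.7321, -1.0000, 0.0000)
after link 2: o_2 = (0.2321, -3.5981, 5.0000)
after link 3: o_3 = (3.6962, -5.5981, 1.0000)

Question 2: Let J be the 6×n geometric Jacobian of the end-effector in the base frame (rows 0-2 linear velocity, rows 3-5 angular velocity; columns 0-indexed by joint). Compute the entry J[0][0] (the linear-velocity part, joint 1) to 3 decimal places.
axis z_0 = ẑ; lever o_n−o_0 = (3.6962,-5.5981,1.0000)
cross product → J_v[:, 0] = (5.5981,3.6962,-0.0000)
J_ω[:, 0] = z_0
entry J[0][0] = 5.5981

5.598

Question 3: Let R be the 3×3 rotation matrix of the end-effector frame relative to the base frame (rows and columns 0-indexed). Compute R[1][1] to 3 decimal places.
End-effector y-axis (col 1 of R) = (-0.8660,0.5000,-0.0000)
R[1][1] = 0.5000

0.500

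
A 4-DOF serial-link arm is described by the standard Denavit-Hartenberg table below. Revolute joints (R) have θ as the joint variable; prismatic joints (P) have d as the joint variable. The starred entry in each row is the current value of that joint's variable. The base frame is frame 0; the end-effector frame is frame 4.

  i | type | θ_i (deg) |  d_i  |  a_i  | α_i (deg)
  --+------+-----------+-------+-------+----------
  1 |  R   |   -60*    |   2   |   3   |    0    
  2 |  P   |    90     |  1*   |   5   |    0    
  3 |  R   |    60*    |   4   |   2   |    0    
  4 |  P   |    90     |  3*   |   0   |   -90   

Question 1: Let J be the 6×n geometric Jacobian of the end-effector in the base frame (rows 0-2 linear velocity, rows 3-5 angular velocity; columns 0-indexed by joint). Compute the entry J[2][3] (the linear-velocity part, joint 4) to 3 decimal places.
1.000

prismatic axis z_3 = (0.0000,0.0000,1.0000)
J_v[:, 3] = z_3; J_ω[:, 3] = (0,0,0)
entry J[2][3] = 1.0000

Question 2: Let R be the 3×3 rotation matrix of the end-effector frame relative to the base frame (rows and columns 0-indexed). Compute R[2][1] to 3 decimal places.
End-effector y-axis (col 1 of R) = (-0.0000,-0.0000,-1.0000)
R[2][1] = -1.0000

-1.000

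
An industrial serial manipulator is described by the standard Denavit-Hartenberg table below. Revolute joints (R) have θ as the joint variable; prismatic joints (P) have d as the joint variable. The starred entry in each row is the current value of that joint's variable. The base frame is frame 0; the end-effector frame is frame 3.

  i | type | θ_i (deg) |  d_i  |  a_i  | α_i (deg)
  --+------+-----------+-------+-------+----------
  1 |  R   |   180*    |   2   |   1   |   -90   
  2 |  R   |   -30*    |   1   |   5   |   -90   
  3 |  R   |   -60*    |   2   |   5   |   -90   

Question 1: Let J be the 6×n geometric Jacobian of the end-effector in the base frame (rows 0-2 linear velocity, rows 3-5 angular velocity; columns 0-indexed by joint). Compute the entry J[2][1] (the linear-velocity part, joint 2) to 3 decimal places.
-7.495

axis z_1 = (-0.0000,-1.0000,0.0000); lever o_n−o_1 = (-7.4952,-5.3301,2.0179)
cross product → J_v[:, 1] = (-2.0179,-0.0000,-7.4952)
J_ω[:, 1] = z_1
entry J[2][1] = -7.4952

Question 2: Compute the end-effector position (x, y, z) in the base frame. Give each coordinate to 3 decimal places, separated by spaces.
after link 1: o_1 = (-1.0000, 0.0000, 2.0000)
after link 2: o_2 = (-5.3301, -1.0000, 4.5000)
after link 3: o_3 = (-8.4952, -5.3301, 4.0179)

-8.495 -5.330 4.018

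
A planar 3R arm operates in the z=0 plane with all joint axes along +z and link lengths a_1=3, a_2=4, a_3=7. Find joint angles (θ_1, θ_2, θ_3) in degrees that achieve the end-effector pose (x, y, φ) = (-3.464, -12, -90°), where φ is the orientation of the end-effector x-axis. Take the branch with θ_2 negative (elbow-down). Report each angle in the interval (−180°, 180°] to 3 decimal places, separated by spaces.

wrist centre = target − a_3·(cos φ, sin φ) = (-3.4640, -5.0000)
cos θ_2 = (36.9993−3²−4²)/(2·3·4) = 0.5000; θ_2 = -60.0019° (elbow-down)
β = atan2(-5.0000,-3.4640) = -124.7142°; ψ = atan2(-3.4642,4.9999) = -34.7162°
θ_1 = β − ψ = -89.9981°
θ_3 = φ − θ_1 − θ_2 = 60.0000° (wrapped to (-180°,180°])

-89.998 -60.002 60.000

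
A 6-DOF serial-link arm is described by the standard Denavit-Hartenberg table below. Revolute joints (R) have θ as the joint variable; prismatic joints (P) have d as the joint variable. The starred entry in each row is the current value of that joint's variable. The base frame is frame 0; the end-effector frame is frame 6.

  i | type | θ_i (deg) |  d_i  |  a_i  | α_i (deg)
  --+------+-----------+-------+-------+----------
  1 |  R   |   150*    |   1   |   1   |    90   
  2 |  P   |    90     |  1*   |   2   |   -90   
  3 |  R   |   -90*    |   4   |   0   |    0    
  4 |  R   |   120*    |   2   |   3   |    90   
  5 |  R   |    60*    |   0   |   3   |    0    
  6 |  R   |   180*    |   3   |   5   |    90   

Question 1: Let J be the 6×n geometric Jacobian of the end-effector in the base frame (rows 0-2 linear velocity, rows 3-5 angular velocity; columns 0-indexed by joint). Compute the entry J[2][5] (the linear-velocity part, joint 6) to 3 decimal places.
axis z_5 = (0.4330,0.7500,0.5000); lever o_n−o_5 = (-1.8260,5.4976,-0.6651)
cross product → J_v[:, 5] = (-3.2476,-0.6250,3.7500)
J_ω[:, 5] = z_5
entry J[2][5] = 3.7500

3.750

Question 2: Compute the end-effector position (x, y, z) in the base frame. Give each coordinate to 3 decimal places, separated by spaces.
after link 1: o_1 = (-0.8660, 0.5000, 1.0000)
after link 2: o_2 = (-0.3660, 1.3660, 3.0000)
after link 3: o_3 = (3.0981, -0.6340, 3.0000)
after link 4: o_4 = (4.0801, -2.9330, 5.5981)
after link 5: o_5 = (5.9551, -4.8816, 6.8971)
after link 6: o_6 = (4.1292, 0.6160, 6.2321)

4.129 0.616 6.232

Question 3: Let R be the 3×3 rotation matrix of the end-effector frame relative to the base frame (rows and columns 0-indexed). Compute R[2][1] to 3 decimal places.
End-effector y-axis (col 1 of R) = (0.4330,0.7500,0.5000)
R[2][1] = 0.5000

0.500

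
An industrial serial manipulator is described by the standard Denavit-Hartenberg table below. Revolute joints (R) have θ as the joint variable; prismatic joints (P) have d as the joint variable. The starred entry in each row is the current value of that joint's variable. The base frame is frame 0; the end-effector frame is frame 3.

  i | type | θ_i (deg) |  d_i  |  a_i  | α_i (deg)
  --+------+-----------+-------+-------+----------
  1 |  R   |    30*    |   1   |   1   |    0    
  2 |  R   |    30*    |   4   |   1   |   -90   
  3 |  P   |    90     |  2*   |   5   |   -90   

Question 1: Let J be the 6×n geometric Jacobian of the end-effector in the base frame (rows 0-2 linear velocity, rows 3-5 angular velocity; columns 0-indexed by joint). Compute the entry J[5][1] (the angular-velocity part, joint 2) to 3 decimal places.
1.000

axis z_1 = (0.0000,0.0000,1.0000); lever o_n−o_1 = (-1.2321,1.8660,-1.0000)
cross product → J_v[:, 1] = (-1.8660,-1.2321,0.0000)
J_ω[:, 1] = z_1
entry J[5][1] = 1.0000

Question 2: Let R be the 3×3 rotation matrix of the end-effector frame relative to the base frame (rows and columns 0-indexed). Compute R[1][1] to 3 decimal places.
-0.500

End-effector y-axis (col 1 of R) = (0.8660,-0.5000,-0.0000)
R[1][1] = -0.5000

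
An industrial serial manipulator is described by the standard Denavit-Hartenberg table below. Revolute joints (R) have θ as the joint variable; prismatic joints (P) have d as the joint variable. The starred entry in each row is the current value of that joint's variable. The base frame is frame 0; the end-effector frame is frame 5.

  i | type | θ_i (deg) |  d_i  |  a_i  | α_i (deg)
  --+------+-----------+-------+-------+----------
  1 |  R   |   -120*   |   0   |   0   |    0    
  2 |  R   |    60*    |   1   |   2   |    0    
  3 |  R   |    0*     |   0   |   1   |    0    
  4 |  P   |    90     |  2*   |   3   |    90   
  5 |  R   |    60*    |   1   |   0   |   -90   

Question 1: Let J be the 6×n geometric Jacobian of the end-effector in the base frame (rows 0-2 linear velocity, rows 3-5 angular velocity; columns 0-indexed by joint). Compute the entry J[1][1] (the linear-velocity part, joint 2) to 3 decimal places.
4.598

axis z_1 = (0.0000,0.0000,1.0000); lever o_n−o_1 = (4.5981,-1.9641,3.0000)
cross product → J_v[:, 1] = (1.9641,4.5981,-0.0000)
J_ω[:, 1] = z_1
entry J[1][1] = 4.5981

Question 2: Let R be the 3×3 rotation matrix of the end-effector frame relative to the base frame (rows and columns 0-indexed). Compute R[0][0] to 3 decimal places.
0.433

End-effector x-axis (col 0 of R) = (0.4330,0.2500,0.8660)
R[0][0] = 0.4330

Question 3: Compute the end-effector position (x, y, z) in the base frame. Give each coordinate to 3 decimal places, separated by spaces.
after link 1: o_1 = (0.0000, 0.0000, 0.0000)
after link 2: o_2 = (1.0000, -1.7321, 1.0000)
after link 3: o_3 = (1.5000, -2.5981, 1.0000)
after link 4: o_4 = (4.0981, -1.0981, 3.0000)
after link 5: o_5 = (4.5981, -1.9641, 3.0000)

4.598 -1.964 3.000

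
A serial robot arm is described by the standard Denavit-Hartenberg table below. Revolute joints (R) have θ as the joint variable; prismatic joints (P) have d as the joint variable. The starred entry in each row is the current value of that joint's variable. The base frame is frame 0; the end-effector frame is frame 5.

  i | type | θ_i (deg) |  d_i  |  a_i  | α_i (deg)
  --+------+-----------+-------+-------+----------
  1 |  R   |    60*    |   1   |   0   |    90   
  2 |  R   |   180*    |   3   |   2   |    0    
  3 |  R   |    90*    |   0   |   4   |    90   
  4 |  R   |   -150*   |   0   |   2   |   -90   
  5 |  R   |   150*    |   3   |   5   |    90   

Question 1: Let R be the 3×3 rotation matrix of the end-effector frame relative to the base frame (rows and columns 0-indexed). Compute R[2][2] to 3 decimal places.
End-effector z-axis (col 2 of R) = (0.2165,0.8750,0.4330)
R[2][2] = 0.4330

0.433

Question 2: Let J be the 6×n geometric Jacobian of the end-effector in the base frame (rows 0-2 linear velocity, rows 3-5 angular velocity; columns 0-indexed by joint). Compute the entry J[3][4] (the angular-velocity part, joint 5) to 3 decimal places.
axis z_4 = (-0.7500,0.4330,-0.5000); lever o_n−o_4 = (0.8750,2.3816,-5.2500)
cross product → J_v[:, 4] = (-1.0825,-4.3750,-2.1651)
J_ω[:, 4] = z_4
entry J[3][4] = -0.7500

-0.750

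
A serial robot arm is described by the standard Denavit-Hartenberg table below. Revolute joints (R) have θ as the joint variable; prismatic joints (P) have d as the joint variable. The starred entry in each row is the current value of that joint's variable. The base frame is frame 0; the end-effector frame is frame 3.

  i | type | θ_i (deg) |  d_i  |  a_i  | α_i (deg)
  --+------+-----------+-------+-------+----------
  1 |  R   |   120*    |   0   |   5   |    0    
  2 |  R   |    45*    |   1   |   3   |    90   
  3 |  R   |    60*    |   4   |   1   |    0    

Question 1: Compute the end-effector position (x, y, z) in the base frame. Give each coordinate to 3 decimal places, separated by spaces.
-4.845 9.100 1.866

after link 1: o_1 = (-2.5000, 4.3301, 0.0000)
after link 2: o_2 = (-5.3978, 5.1066, 1.0000)
after link 3: o_3 = (-4.8455, 9.0997, 1.8660)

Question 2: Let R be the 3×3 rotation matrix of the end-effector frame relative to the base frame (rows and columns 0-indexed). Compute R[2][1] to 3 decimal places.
0.500

End-effector y-axis (col 1 of R) = (0.8365,-0.2241,0.5000)
R[2][1] = 0.5000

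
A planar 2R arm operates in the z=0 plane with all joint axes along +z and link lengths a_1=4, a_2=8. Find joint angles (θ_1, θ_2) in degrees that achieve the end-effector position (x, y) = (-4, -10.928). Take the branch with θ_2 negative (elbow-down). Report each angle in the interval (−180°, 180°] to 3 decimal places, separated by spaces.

-89.995 -30.008

cos θ_2 = (135.4212−4²−8²)/(2·4·8) = 0.8660; θ_2 = -30.0080° (elbow-down)
β = atan2(-10.9280,-4.0000) = -110.1043°; ψ = atan2(-4.0010,10.9276) = -20.1093°
θ_1 = β − ψ = -89.9950°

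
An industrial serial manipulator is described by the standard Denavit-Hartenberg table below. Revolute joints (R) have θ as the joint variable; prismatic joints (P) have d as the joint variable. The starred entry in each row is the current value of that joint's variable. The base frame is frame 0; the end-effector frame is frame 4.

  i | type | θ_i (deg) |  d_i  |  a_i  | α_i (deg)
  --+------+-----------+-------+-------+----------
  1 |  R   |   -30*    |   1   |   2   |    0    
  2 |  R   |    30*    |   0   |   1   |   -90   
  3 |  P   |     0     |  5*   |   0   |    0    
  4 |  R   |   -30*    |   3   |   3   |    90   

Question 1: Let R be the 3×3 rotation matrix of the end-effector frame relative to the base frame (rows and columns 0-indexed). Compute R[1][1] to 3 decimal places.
End-effector y-axis (col 1 of R) = (0.0000,1.0000,0.0000)
R[1][1] = 1.0000

1.000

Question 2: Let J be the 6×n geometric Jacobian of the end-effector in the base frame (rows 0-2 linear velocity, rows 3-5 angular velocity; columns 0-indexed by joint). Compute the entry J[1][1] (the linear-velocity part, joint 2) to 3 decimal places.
axis z_1 = (0.0000,0.0000,1.0000); lever o_n−o_1 = (3.5981,8.0000,1.5000)
cross product → J_v[:, 1] = (-8.0000,3.5981,0.0000)
J_ω[:, 1] = z_1
entry J[1][1] = 3.5981

3.598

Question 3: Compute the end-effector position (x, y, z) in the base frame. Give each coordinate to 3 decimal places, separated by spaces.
after link 1: o_1 = (1.7321, -1.0000, 1.0000)
after link 2: o_2 = (2.7321, -1.0000, 1.0000)
after link 3: o_3 = (2.7321, 4.0000, 1.0000)
after link 4: o_4 = (5.3301, 7.0000, 2.5000)

5.330 7.000 2.500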